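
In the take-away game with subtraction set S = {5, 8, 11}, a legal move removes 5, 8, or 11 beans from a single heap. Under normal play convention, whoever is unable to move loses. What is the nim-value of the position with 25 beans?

G(0) = 0
G(1) = mex{} = 0
G(2) = mex{} = 0
G(3) = mex{} = 0
G(4) = mex{} = 0
G(5) = mex{0} = 1
G(6) = mex{0} = 1
G(7) = mex{0} = 1
G(8) = mex{0,0} = 1
G(9) = mex{0,0} = 1
G(10) = mex{1,0} = 2
G(11) = mex{1,0,0} = 2
G(12) = mex{1,0,0} = 2
G(13) = mex{1,1,0} = 2
G(14) = mex{1,1,0} = 2
G(15) = mex{2,1,0} = 3
G(16) = mex{2,1,1} = 0
G(17) = mex{2,1,1} = 0
G(18) = mex{2,2,1} = 0
G(19) = mex{2,2,1} = 0
G(20) = mex{3,2,1} = 0
G(21) = mex{0,2,2} = 1
G(22) = mex{0,2,2} = 1
G(23) = mex{0,3,2} = 1
G(24) = mex{0,0,2} = 1
G(25) = mex{0,0,2} = 1

1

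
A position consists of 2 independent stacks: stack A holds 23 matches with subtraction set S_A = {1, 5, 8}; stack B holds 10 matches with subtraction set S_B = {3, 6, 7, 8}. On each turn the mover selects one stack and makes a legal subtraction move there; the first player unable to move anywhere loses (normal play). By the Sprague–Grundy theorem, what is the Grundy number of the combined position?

1

Stack A, S = {1, 5, 8}:
n :  0  1  2  3  4  5  6  7  8  9 10 11 12 13 14 15 16 17 18 19 20 21 22 23
G :  0  1  0  1  0  1  0  1  2  3  2  3  2  0  1  0  1  0  1  0  1  2  3  2
G_A(23) = 2.
Stack B, S = {3, 6, 7, 8}:
G(0) = 0
G(1) = mex{} = 0
G(2) = mex{} = 0
G(3) = mex{0} = 1
G(4) = mex{0} = 1
G(5) = mex{0} = 1
G(6) = mex{1,0} = 2
G(7) = mex{1,0,0} = 2
G(8) = mex{1,0,0,0} = 2
G(9) = mex{2,1,0,0} = 3
G(10) = mex{2,1,1,0} = 3
G_B(10) = 3.
Combined Grundy value = 2 ⊕ 3 = 1.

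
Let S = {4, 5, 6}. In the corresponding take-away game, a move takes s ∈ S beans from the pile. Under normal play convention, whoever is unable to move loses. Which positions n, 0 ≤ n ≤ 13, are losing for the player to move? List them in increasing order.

0, 1, 2, 3, 10, 11, 12, 13

G(0) = 0
G(1) = mex{} = 0
G(2) = mex{} = 0
G(3) = mex{} = 0
G(4) = mex{0} = 1
G(5) = mex{0,0} = 1
G(6) = mex{0,0,0} = 1
G(7) = mex{0,0,0} = 1
G(8) = mex{1,0,0} = 2
G(9) = mex{1,1,0} = 2
G(10) = mex{1,1,1} = 0
G(11) = mex{1,1,1} = 0
G(12) = mex{2,1,1} = 0
G(13) = mex{2,2,1} = 0
P-positions are exactly the n with G(n) = 0.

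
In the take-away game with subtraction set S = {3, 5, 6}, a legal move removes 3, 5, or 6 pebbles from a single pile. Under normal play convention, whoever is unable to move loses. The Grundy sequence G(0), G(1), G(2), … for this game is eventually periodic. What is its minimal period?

G(0) = 0
G(1) = mex{} = 0
G(2) = mex{} = 0
G(3) = mex{0} = 1
G(4) = mex{0} = 1
G(5) = mex{0,0} = 1
G(6) = mex{1,0,0} = 2
G(7) = mex{1,0,0} = 2
G(8) = mex{1,1,0} = 2
G(9) = mex{2,1,1} = 0
G(10) = mex{2,1,1} = 0
G(11) = mex{2,2,1} = 0
G(12) = mex{0,2,2} = 1
G(13) = mex{0,2,2} = 1
G(14) = mex{0,0,2} = 1
G(15) = mex{1,0,0} = 2
G(16) = mex{1,0,0} = 2
G(17) = mex{1,1,0} = 2
G(18) = mex{2,1,1} = 0
G(19) = mex{2,1,1} = 0
G(n+9) = G(n) holds for n = 0,…,5 (a full window of length max(S) = 6), so the sequence is purely periodic with period 9.

9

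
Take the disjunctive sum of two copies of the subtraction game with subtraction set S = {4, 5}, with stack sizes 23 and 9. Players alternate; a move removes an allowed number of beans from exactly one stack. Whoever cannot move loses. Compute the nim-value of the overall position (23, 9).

All stacks use S = {4, 5}:
G(0) = 0
G(1) = mex{} = 0
G(2) = mex{} = 0
G(3) = mex{} = 0
G(4) = mex{0} = 1
G(5) = mex{0,0} = 1
G(6) = mex{0,0} = 1
G(7) = mex{0,0} = 1
G(8) = mex{1,0} = 2
G(9) = mex{1,1} = 0
G(10) = mex{1,1} = 0
G(11) = mex{1,1} = 0
G(12) = mex{2,1} = 0
G(13) = mex{0,2} = 1
G(14) = mex{0,0} = 1
G(15) = mex{0,0} = 1
G(16) = mex{0,0} = 1
G(17) = mex{1,0} = 2
G(18) = mex{1,1} = 0
G(19) = mex{1,1} = 0
G(20) = mex{1,1} = 0
G(21) = mex{2,1} = 0
G(22) = mex{0,2} = 1
G(23) = mex{0,0} = 1
Stack A: G(23) = 1.
Stack B: G(9) = 0.
Combined Grundy value = 1 ⊕ 0 = 1.

1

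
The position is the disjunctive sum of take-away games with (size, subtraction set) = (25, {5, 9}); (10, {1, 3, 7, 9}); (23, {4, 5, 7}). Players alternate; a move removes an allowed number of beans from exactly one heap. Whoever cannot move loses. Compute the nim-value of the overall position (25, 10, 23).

2

Heap A, S = {5, 9}:
n :  0  1  2  3  4  5  6  7  8  9 10 11 12 13 14 15 16 17 18 19 20 21 22 23 24 25
G :  0  0  0  0  0  1  1  1  1  1  2  2  2  2  0  0  0  0  0  1  1  1  1  1  2  2
G_A(25) = 2.
Heap B, S = {1, 3, 7, 9}:
n :  0  1  2  3  4  5  6  7  8  9 10
G :  0  1  0  1  0  1  0  1  0  1  0
G_B(10) = 0.
Heap C, S = {4, 5, 7}:
n :  0  1  2  3  4  5  6  7  8  9 10 11 12 13 14 15 16 17 18 19 20 21 22 23
G :  0  0  0  0  1  1  1  1  2  2  2  0  0  0  0  1  1  1  1  2  2  2  0  0
G_C(23) = 0.
Combined Grundy value = 2 ⊕ 0 ⊕ 0 = 2.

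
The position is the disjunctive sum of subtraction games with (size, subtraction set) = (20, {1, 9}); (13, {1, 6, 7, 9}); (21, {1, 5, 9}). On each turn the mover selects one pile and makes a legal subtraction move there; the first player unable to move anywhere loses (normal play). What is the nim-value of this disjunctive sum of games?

0

Pile A, S = {1, 9}:
n :  0  1  2  3  4  5  6  7  8  9 10 11 12 13 14 15 16 17 18 19 20
G :  0  1  0  1  0  1  0  1  0  1  0  1  0  1  0  1  0  1  0  1  0
G_A(20) = 0.
Pile B, S = {1, 6, 7, 9}:
G(0) = 0
G(1) = mex{0} = 1
G(2) = mex{1} = 0
G(3) = mex{0} = 1
G(4) = mex{1} = 0
G(5) = mex{0} = 1
G(6) = mex{1,0} = 2
G(7) = mex{2,1,0} = 3
G(8) = mex{3,0,1} = 2
G(9) = mex{2,1,0,0} = 3
G(10) = mex{3,0,1,1} = 2
G(11) = mex{2,1,0,0} = 3
G(12) = mex{3,2,1,1} = 0
G(13) = mex{0,3,2,0} = 1
G_B(13) = 1.
Pile C, S = {1, 5, 9}:
n :  0  1  2  3  4  5  6  7  8  9 10 11 12 13 14 15 16 17 18 19 20 21
G :  0  1  0  1  0  1  0  1  0  1  0  1  0  1  0  1  0  1  0  1  0  1
G_C(21) = 1.
Combined Grundy value = 0 ⊕ 1 ⊕ 1 = 0.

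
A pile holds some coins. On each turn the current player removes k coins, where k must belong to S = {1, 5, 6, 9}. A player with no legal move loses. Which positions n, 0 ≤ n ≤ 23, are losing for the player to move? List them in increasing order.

0, 2, 4, 12, 14, 16

G(0) = 0
G(1) = mex{0} = 1
G(2) = mex{1} = 0
G(3) = mex{0} = 1
G(4) = mex{1} = 0
G(5) = mex{0,0} = 1
G(6) = mex{1,1,0} = 2
G(7) = mex{2,0,1} = 3
G(8) = mex{3,1,0} = 2
G(9) = mex{2,0,1,0} = 3
G(10) = mex{3,1,0,1} = 2
G(11) = mex{2,2,1,0} = 3
G(12) = mex{3,3,2,1} = 0
G(13) = mex{0,2,3,0} = 1
G(14) = mex{1,3,2,1} = 0
G(15) = mex{0,2,3,2} = 1
G(16) = mex{1,3,2,3} = 0
G(17) = mex{0,0,3,2} = 1
G(18) = mex{1,1,0,3} = 2
G(19) = mex{2,0,1,2} = 3
G(20) = mex{3,1,0,3} = 2
G(21) = mex{2,0,1,0} = 3
G(22) = mex{3,1,0,1} = 2
G(23) = mex{2,2,1,0} = 3
P-positions are exactly the n with G(n) = 0.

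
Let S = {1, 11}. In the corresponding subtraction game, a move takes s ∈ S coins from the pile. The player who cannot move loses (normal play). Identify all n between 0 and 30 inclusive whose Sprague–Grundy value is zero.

n :  0  1  2  3  4  5  6  7  8  9 10 11 12 13 14 15 16 17 18 19 20 21 22 23 24 25 26 27 28 29 30
G :  0  1  0  1  0  1  0  1  0  1  0  1  0  1  0  1  0  1  0  1  0  1  0  1  0  1  0  1  0  1  0
P-positions are exactly the n with G(n) = 0.

0, 2, 4, 6, 8, 10, 12, 14, 16, 18, 20, 22, 24, 26, 28, 30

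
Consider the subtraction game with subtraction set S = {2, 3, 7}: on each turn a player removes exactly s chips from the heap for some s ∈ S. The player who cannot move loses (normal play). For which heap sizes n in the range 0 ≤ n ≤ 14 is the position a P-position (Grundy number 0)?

n :  0  1  2  3  4  5  6  7  8  9 10 11 12 13 14
G :  0  0  1  1  2  0  0  1  1  2  0  0  1  1  2
P-positions are exactly the n with G(n) = 0.

0, 1, 5, 6, 10, 11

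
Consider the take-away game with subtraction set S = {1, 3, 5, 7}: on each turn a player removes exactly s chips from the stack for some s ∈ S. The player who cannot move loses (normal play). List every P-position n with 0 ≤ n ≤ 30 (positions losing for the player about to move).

0, 2, 4, 6, 8, 10, 12, 14, 16, 18, 20, 22, 24, 26, 28, 30

n :  0  1  2  3  4  5  6  7  8  9 10 11 12 13 14 15 16 17 18 19 20 21 22 23 24 25 26 27 28 29 30
G :  0  1  0  1  0  1  0  1  0  1  0  1  0  1  0  1  0  1  0  1  0  1  0  1  0  1  0  1  0  1  0
P-positions are exactly the n with G(n) = 0.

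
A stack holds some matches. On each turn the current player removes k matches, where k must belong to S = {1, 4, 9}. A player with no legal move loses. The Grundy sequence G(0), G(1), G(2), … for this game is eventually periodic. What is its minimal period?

5

n :  0  1  2  3  4  5  6  7  8  9 10 11 12 13 14 15
G :  0  1  0  1  2  0  1  0  1  2  0  1  0  1  2  0
G(n+5) = G(n) holds for n = 0,…,8 (a full window of length max(S) = 9), so the sequence is purely periodic with period 5.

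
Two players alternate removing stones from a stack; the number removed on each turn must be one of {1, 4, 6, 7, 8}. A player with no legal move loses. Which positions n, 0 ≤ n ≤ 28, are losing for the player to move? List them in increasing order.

0, 2, 5, 14, 16, 19, 28

G(0) = 0
G(1) = mex{0} = 1
G(2) = mex{1} = 0
G(3) = mex{0} = 1
G(4) = mex{1,0} = 2
G(5) = mex{2,1} = 0
G(6) = mex{0,0,0} = 1
G(7) = mex{1,1,1,0} = 2
G(8) = mex{2,2,0,1,0} = 3
G(9) = mex{3,0,1,0,1} = 2
G(10) = mex{2,1,2,1,0} = 3
G(11) = mex{3,2,0,2,1} = 4
G(12) = mex{4,3,1,0,2} = 5
G(13) = mex{5,2,2,1,0} = 3
G(14) = mex{3,3,3,2,1} = 0
G(15) = mex{0,4,2,3,2} = 1
G(16) = mex{1,5,3,2,3} = 0
G(17) = mex{0,3,4,3,2} = 1
G(18) = mex{1,0,5,4,3} = 2
G(19) = mex{2,1,3,5,4} = 0
G(20) = mex{0,0,0,3,5} = 1
G(21) = mex{1,1,1,0,3} = 2
G(22) = mex{2,2,0,1,0} = 3
G(23) = mex{3,0,1,0,1} = 2
G(24) = mex{2,1,2,1,0} = 3
G(25) = mex{3,2,0,2,1} = 4
G(26) = mex{4,3,1,0,2} = 5
G(27) = mex{5,2,2,1,0} = 3
G(28) = mex{3,3,3,2,1} = 0
P-positions are exactly the n with G(n) = 0.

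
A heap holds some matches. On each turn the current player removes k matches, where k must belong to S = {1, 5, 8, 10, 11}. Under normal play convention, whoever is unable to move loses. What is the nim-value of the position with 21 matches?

1

n :  0  1  2  3  4  5  6  7  8  9 10 11 12 13 14 15 16 17 18 19 20 21
G :  0  1  0  1  0  1  0  1  2  3  2  3  2  3  2  3  4  5  0  1  0  1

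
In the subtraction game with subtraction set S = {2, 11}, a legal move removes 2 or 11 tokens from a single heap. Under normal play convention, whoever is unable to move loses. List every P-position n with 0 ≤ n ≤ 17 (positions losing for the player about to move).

0, 1, 4, 5, 8, 9, 13, 14, 17

n :  0  1  2  3  4  5  6  7  8  9 10 11 12 13 14 15 16 17
G :  0  0  1  1  0  0  1  1  0  0  1  1  2  0  0  1  1  0
P-positions are exactly the n with G(n) = 0.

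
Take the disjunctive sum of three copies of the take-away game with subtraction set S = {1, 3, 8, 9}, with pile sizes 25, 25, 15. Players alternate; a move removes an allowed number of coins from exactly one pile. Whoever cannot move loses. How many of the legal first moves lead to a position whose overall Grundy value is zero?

All piles use S = {1, 3, 8, 9}:
n :  0  1  2  3  4  5  6  7  8  9 10 11 12 13 14 15 16 17 18 19 20 21 22 23 24 25
G :  0  1  0  1  0  1  0  1  2  3  2  3  2  3  2  3  0  1  0  1  0  1  0  1  2  3
Pile A: G(25) = 3.
Pile B: G(25) = 3.
Pile C: G(15) = 3.
Combined Grundy value = 3 ⊕ 3 ⊕ 3 = 3.
A winning move leaves total XOR = 0, i.e. changes one component's Grundy value g to g ⊕ X where X is the current total.
Pile A: need g' = 3⊕3 = 0. Options: 25−1→G=2, 25−3→G=0, 25−8→G=1, 25−9→G=0. Hits: 2.
Pile B: need g' = 3⊕3 = 0. Options: 25−1→G=2, 25−3→G=0, 25−8→G=1, 25−9→G=0. Hits: 2.
Pile C: need g' = 3⊕3 = 0. Options: 15−1→G=2, 15−3→G=2, 15−8→G=1, 15−9→G=0. Hits: 1.

5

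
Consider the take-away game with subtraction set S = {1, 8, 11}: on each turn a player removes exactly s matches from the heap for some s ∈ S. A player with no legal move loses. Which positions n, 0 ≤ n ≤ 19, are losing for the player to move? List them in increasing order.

n :  0  1  2  3  4  5  6  7  8  9 10 11 12 13 14 15 16 17 18 19
G :  0  1  0  1  0  1  0  1  2  0  1  2  3  2  3  2  0  1  0  1
P-positions are exactly the n with G(n) = 0.

0, 2, 4, 6, 9, 16, 18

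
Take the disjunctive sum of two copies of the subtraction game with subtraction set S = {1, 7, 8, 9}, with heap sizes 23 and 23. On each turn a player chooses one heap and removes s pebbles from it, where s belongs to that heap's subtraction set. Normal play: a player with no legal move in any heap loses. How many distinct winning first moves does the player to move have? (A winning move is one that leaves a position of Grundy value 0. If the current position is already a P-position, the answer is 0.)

0

All heaps use S = {1, 7, 8, 9}:
G(0) = 0
G(1) = mex{0} = 1
G(2) = mex{1} = 0
G(3) = mex{0} = 1
G(4) = mex{1} = 0
G(5) = mex{0} = 1
G(6) = mex{1} = 0
G(7) = mex{0,0} = 1
G(8) = mex{1,1,0} = 2
G(9) = mex{2,0,1,0} = 3
G(10) = mex{3,1,0,1} = 2
G(11) = mex{2,0,1,0} = 3
G(12) = mex{3,1,0,1} = 2
G(13) = mex{2,0,1,0} = 3
G(14) = mex{3,1,0,1} = 2
G(15) = mex{2,2,1,0} = 3
G(16) = mex{3,3,2,1} = 0
G(17) = mex{0,2,3,2} = 1
G(18) = mex{1,3,2,3} = 0
G(19) = mex{0,2,3,2} = 1
G(20) = mex{1,3,2,3} = 0
G(21) = mex{0,2,3,2} = 1
G(22) = mex{1,3,2,3} = 0
G(23) = mex{0,0,3,2} = 1
Heap A: G(23) = 1.
Heap B: G(23) = 1.
Combined Grundy value = 1 ⊕ 1 = 0.
A winning move leaves total XOR = 0, i.e. changes one component's Grundy value g to g ⊕ X where X is the current total.
Heap A: target g' = 1⊕0 = 1, but every legal move changes the Grundy value (mex property), so 0 moves.
Heap B: target g' = 1⊕0 = 1, but every legal move changes the Grundy value (mex property), so 0 moves.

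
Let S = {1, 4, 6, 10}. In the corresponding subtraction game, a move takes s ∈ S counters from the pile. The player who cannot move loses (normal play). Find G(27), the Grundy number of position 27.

G(0) = 0
G(1) = mex{0} = 1
G(2) = mex{1} = 0
G(3) = mex{0} = 1
G(4) = mex{1,0} = 2
G(5) = mex{2,1} = 0
G(6) = mex{0,0,0} = 1
G(7) = mex{1,1,1} = 0
G(8) = mex{0,2,0} = 1
G(9) = mex{1,0,1} = 2
G(10) = mex{2,1,2,0} = 3
G(11) = mex{3,0,0,1} = 2
G(12) = mex{2,1,1,0} = 3
G(13) = mex{3,2,0,1} = 4
G(14) = mex{4,3,1,2} = 0
G(15) = mex{0,2,2,0} = 1
G(16) = mex{1,3,3,1} = 0
G(17) = mex{0,4,2,0} = 1
G(18) = mex{1,0,3,1} = 2
G(19) = mex{2,1,4,2} = 0
G(20) = mex{0,0,0,3} = 1
G(21) = mex{1,1,1,2} = 0
G(22) = mex{0,2,0,3} = 1
G(23) = mex{1,0,1,4} = 2
G(24) = mex{2,1,2,0} = 3
G(25) = mex{3,0,0,1} = 2
G(26) = mex{2,1,1,0} = 3
G(27) = mex{3,2,0,1} = 4

4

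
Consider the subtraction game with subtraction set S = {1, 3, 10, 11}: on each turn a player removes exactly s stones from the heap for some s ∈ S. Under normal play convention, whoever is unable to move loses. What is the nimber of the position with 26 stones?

0

n :  0  1  2  3  4  5  6  7  8  9 10 11 12 13 14 15 16 17 18 19 20 21 22 23 24 25 26
G :  0  1  0  1  0  1  0  1  0  1  2  3  2  3  2  3  2  3  2  3  0  1  0  1  0  1  0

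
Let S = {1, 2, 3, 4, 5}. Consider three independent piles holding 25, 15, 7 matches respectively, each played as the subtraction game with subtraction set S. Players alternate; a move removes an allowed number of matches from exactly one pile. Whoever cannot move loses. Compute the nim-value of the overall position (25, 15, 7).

3

All piles use S = {1, 2, 3, 4, 5}:
n :  0  1  2  3  4  5  6  7  8  9 10 11 12 13 14 15 16 17 18 19 20 21 22 23 24 25
G :  0  1  2  3  4  5  0  1  2  3  4  5  0  1  2  3  4  5  0  1  2  3  4  5  0  1
Pile A: G(25) = 1.
Pile B: G(15) = 3.
Pile C: G(7) = 1.
Combined Grundy value = 1 ⊕ 3 ⊕ 1 = 3.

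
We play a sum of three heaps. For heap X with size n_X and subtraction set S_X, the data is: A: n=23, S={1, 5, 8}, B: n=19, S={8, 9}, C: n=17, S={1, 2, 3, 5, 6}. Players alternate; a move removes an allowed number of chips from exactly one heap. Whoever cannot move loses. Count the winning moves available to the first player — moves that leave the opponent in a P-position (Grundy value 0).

Heap A, S = {1, 5, 8}:
G(0) = 0
G(1) = mex{0} = 1
G(2) = mex{1} = 0
G(3) = mex{0} = 1
G(4) = mex{1} = 0
G(5) = mex{0,0} = 1
G(6) = mex{1,1} = 0
G(7) = mex{0,0} = 1
G(8) = mex{1,1,0} = 2
G(9) = mex{2,0,1} = 3
G(10) = mex{3,1,0} = 2
G(11) = mex{2,0,1} = 3
G(12) = mex{3,1,0} = 2
G(13) = mex{2,2,1} = 0
G(14) = mex{0,3,0} = 1
G(15) = mex{1,2,1} = 0
G(16) = mex{0,3,2} = 1
G(17) = mex{1,2,3} = 0
G(18) = mex{0,0,2} = 1
G(19) = mex{1,1,3} = 0
G(20) = mex{0,0,2} = 1
G(21) = mex{1,1,0} = 2
G(22) = mex{2,0,1} = 3
G(23) = mex{3,1,0} = 2
G_A(23) = 2.
Heap B, S = {8, 9}:
G(0) = 0
G(1) = mex{} = 0
G(2) = mex{} = 0
G(3) = mex{} = 0
G(4) = mex{} = 0
G(5) = mex{} = 0
G(6) = mex{} = 0
G(7) = mex{} = 0
G(8) = mex{0} = 1
G(9) = mex{0,0} = 1
G(10) = mex{0,0} = 1
G(11) = mex{0,0} = 1
G(12) = mex{0,0} = 1
G(13) = mex{0,0} = 1
G(14) = mex{0,0} = 1
G(15) = mex{0,0} = 1
G(16) = mex{1,0} = 2
G(17) = mex{1,1} = 0
G(18) = mex{1,1} = 0
G(19) = mex{1,1} = 0
G_B(19) = 0.
Heap C, S = {1, 2, 3, 5, 6}:
n :  0  1  2  3  4  5  6  7  8  9 10 11 12 13 14 15 16 17
G :  0  1  2  3  0  1  2  3  0  1  2  3  0  1  2  3  0  1
G_C(17) = 1.
Combined Grundy value = 2 ⊕ 0 ⊕ 1 = 3.
A winning move leaves total XOR = 0, i.e. changes one component's Grundy value g to g ⊕ X where X is the current total.
Heap A: need g' = 2⊕3 = 1. Options: 23−1→G=3, 23−5→G=1, 23−8→G=0. Hits: 1.
Heap B: need g' = 0⊕3 = 3. Options: 19−8→G=1, 19−9→G=1. Hits: 0.
Heap C: need g' = 1⊕3 = 2. Options: 17−1→G=0, 17−2→G=3, 17−3→G=2, 17−5→G=0, 17−6→G=3. Hits: 1.

2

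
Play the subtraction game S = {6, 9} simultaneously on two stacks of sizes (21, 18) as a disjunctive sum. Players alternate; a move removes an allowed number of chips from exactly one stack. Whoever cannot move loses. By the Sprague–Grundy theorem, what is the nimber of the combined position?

All stacks use S = {6, 9}:
G(0) = 0
G(1) = mex{} = 0
G(2) = mex{} = 0
G(3) = mex{} = 0
G(4) = mex{} = 0
G(5) = mex{} = 0
G(6) = mex{0} = 1
G(7) = mex{0} = 1
G(8) = mex{0} = 1
G(9) = mex{0,0} = 1
G(10) = mex{0,0} = 1
G(11) = mex{0,0} = 1
G(12) = mex{1,0} = 2
G(13) = mex{1,0} = 2
G(14) = mex{1,0} = 2
G(15) = mex{1,1} = 0
G(16) = mex{1,1} = 0
G(17) = mex{1,1} = 0
G(18) = mex{2,1} = 0
G(19) = mex{2,1} = 0
G(20) = mex{2,1} = 0
G(21) = mex{0,2} = 1
Stack A: G(21) = 1.
Stack B: G(18) = 0.
Combined Grundy value = 1 ⊕ 0 = 1.

1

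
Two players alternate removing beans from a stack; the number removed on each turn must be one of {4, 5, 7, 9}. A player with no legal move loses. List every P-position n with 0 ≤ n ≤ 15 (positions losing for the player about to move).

0, 1, 2, 3, 13, 14, 15

G(0) = 0
G(1) = mex{} = 0
G(2) = mex{} = 0
G(3) = mex{} = 0
G(4) = mex{0} = 1
G(5) = mex{0,0} = 1
G(6) = mex{0,0} = 1
G(7) = mex{0,0,0} = 1
G(8) = mex{1,0,0} = 2
G(9) = mex{1,1,0,0} = 2
G(10) = mex{1,1,0,0} = 2
G(11) = mex{1,1,1,0} = 2
G(12) = mex{2,1,1,0} = 3
G(13) = mex{2,2,1,1} = 0
G(14) = mex{2,2,1,1} = 0
G(15) = mex{2,2,2,1} = 0
P-positions are exactly the n with G(n) = 0.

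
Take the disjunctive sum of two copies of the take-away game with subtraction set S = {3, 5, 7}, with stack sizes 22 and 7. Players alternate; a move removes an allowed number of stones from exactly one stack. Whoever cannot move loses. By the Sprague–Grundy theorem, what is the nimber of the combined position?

2

All stacks use S = {3, 5, 7}:
G(0) = 0
G(1) = mex{} = 0
G(2) = mex{} = 0
G(3) = mex{0} = 1
G(4) = mex{0} = 1
G(5) = mex{0,0} = 1
G(6) = mex{1,0} = 2
G(7) = mex{1,0,0} = 2
G(8) = mex{1,1,0} = 2
G(9) = mex{2,1,0} = 3
G(10) = mex{2,1,1} = 0
G(11) = mex{2,2,1} = 0
G(12) = mex{3,2,1} = 0
G(13) = mex{0,2,2} = 1
G(14) = mex{0,3,2} = 1
G(15) = mex{0,0,2} = 1
G(16) = mex{1,0,3} = 2
G(17) = mex{1,0,0} = 2
G(18) = mex{1,1,0} = 2
G(19) = mex{2,1,0} = 3
G(20) = mex{2,1,1} = 0
G(21) = mex{2,2,1} = 0
G(22) = mex{3,2,1} = 0
Stack A: G(22) = 0.
Stack B: G(7) = 2.
Combined Grundy value = 0 ⊕ 2 = 2.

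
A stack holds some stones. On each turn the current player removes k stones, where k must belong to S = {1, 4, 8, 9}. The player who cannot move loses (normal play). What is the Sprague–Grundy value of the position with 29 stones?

0

G(0) = 0
G(1) = mex{0} = 1
G(2) = mex{1} = 0
G(3) = mex{0} = 1
G(4) = mex{1,0} = 2
G(5) = mex{2,1} = 0
G(6) = mex{0,0} = 1
G(7) = mex{1,1} = 0
G(8) = mex{0,2,0} = 1
G(9) = mex{1,0,1,0} = 2
G(10) = mex{2,1,0,1} = 3
G(11) = mex{3,0,1,0} = 2
G(12) = mex{2,1,2,1} = 0
G(13) = mex{0,2,0,2} = 1
G(14) = mex{1,3,1,0} = 2
G(15) = mex{2,2,0,1} = 3
G(16) = mex{3,0,1,0} = 2
G(17) = mex{2,1,2,1} = 0
G(18) = mex{0,2,3,2} = 1
G(19) = mex{1,3,2,3} = 0
G(20) = mex{0,2,0,2} = 1
G(21) = mex{1,0,1,0} = 2
G(22) = mex{2,1,2,1} = 0
G(23) = mex{0,0,3,2} = 1
G(24) = mex{1,1,2,3} = 0
G(25) = mex{0,2,0,2} = 1
G(26) = mex{1,0,1,0} = 2
G(27) = mex{2,1,0,1} = 3
G(28) = mex{3,0,1,0} = 2
G(29) = mex{2,1,2,1} = 0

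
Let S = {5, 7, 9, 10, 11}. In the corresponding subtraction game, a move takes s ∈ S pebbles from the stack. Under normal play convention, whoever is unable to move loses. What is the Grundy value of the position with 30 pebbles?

2

G(0) = 0
G(1) = mex{} = 0
G(2) = mex{} = 0
G(3) = mex{} = 0
G(4) = mex{} = 0
G(5) = mex{0} = 1
G(6) = mex{0} = 1
G(7) = mex{0,0} = 1
G(8) = mex{0,0} = 1
G(9) = mex{0,0,0} = 1
G(10) = mex{1,0,0,0} = 2
G(11) = mex{1,0,0,0,0} = 2
G(12) = mex{1,1,0,0,0} = 2
G(13) = mex{1,1,0,0,0} = 2
G(14) = mex{1,1,1,0,0} = 2
G(15) = mex{2,1,1,1,0} = 3
G(16) = mex{2,1,1,1,1} = 0
G(17) = mex{2,2,1,1,1} = 0
G(18) = mex{2,2,1,1,1} = 0
G(19) = mex{2,2,2,1,1} = 0
G(20) = mex{3,2,2,2,1} = 0
G(21) = mex{0,2,2,2,2} = 1
G(22) = mex{0,3,2,2,2} = 1
G(23) = mex{0,0,2,2,2} = 1
G(24) = mex{0,0,3,2,2} = 1
G(25) = mex{0,0,0,3,2} = 1
G(26) = mex{1,0,0,0,3} = 2
G(27) = mex{1,0,0,0,0} = 2
G(28) = mex{1,1,0,0,0} = 2
G(29) = mex{1,1,0,0,0} = 2
G(30) = mex{1,1,1,0,0} = 2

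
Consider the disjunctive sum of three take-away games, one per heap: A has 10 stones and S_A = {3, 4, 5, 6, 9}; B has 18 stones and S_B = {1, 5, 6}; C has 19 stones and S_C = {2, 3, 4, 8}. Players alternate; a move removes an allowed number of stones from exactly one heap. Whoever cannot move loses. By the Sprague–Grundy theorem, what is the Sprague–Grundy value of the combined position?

0

Heap A, S = {3, 4, 5, 6, 9}:
n :  0  1  2  3  4  5  6  7  8  9 10
G :  0  0  0  1  1  1  2  2  2  3  3
G_A(10) = 3.
Heap B, S = {1, 5, 6}:
G(0) = 0
G(1) = mex{0} = 1
G(2) = mex{1} = 0
G(3) = mex{0} = 1
G(4) = mex{1} = 0
G(5) = mex{0,0} = 1
G(6) = mex{1,1,0} = 2
G(7) = mex{2,0,1} = 3
G(8) = mex{3,1,0} = 2
G(9) = mex{2,0,1} = 3
G(10) = mex{3,1,0} = 2
G(11) = mex{2,2,1} = 0
G(12) = mex{0,3,2} = 1
G(13) = mex{1,2,3} = 0
G(14) = mex{0,3,2} = 1
G(15) = mex{1,2,3} = 0
G(16) = mex{0,0,2} = 1
G(17) = mex{1,1,0} = 2
G(18) = mex{2,0,1} = 3
G_B(18) = 3.
Heap C, S = {2, 3, 4, 8}:
n :  0  1  2  3  4  5  6  7  8  9 10 11 12 13 14 15 16 17 18 19
G :  0  0  1  1  2  2  0  0  1  1  2  2  0  0  1  1  2  2  0  0
G_C(19) = 0.
Combined Grundy value = 3 ⊕ 3 ⊕ 0 = 0.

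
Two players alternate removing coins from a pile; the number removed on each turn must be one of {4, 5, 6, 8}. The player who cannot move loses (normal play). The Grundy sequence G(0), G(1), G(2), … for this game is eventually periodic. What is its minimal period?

n :  0  1  2  3  4  5  6  7  8  9 10 11 12 13 14 15 16 17 18 19 20 21 22 23 24 25
G :  0  0  0  0  1  1  1  1  2  2  2  2  0  0  0  0  1  1  1  1  2  2  2  2  0  0
G(n+12) = G(n) holds for n = 0,…,7 (a full window of length max(S) = 8), so the sequence is purely periodic with period 12.

12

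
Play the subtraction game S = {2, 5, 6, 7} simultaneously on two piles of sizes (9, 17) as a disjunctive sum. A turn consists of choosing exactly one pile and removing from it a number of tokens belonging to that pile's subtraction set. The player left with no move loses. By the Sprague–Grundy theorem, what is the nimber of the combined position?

All piles use S = {2, 5, 6, 7}:
n :  0  1  2  3  4  5  6  7  8  9 10 11 12 13 14 15 16 17
G :  0  0  1  1  0  2  1  3  2  2  3  3  0  0  1  1  0  2
Pile A: G(9) = 2.
Pile B: G(17) = 2.
Combined Grundy value = 2 ⊕ 2 = 0.

0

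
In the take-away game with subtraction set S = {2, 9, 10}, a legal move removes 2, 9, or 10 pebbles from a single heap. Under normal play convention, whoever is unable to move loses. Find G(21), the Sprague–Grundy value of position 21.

1

n :  0  1  2  3  4  5  6  7  8  9 10 11 12 13 14 15 16 17 18 19 20 21
G :  0  0  1  1  0  0  1  1  0  2  1  3  0  2  1  3  0  2  1  0  0  1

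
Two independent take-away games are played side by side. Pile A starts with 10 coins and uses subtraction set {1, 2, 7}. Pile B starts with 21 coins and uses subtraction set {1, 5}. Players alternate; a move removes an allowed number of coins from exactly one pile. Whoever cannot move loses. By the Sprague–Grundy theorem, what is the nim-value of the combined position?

0

Pile A, S = {1, 2, 7}:
G(0) = 0
G(1) = mex{0} = 1
G(2) = mex{1,0} = 2
G(3) = mex{2,1} = 0
G(4) = mex{0,2} = 1
G(5) = mex{1,0} = 2
G(6) = mex{2,1} = 0
G(7) = mex{0,2,0} = 1
G(8) = mex{1,0,1} = 2
G(9) = mex{2,1,2} = 0
G(10) = mex{0,2,0} = 1
G_A(10) = 1.
Pile B, S = {1, 5}:
G(0) = 0
G(1) = mex{0} = 1
G(2) = mex{1} = 0
G(3) = mex{0} = 1
G(4) = mex{1} = 0
G(5) = mex{0,0} = 1
G(6) = mex{1,1} = 0
G(7) = mex{0,0} = 1
G(8) = mex{1,1} = 0
G(9) = mex{0,0} = 1
G(10) = mex{1,1} = 0
G(11) = mex{0,0} = 1
G(12) = mex{1,1} = 0
G(13) = mex{0,0} = 1
G(14) = mex{1,1} = 0
G(15) = mex{0,0} = 1
G(16) = mex{1,1} = 0
G(17) = mex{0,0} = 1
G(18) = mex{1,1} = 0
G(19) = mex{0,0} = 1
G(20) = mex{1,1} = 0
G(21) = mex{0,0} = 1
G_B(21) = 1.
Combined Grundy value = 1 ⊕ 1 = 0.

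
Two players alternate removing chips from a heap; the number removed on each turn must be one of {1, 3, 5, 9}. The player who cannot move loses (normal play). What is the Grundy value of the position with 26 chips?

G(0) = 0
G(1) = mex{0} = 1
G(2) = mex{1} = 0
G(3) = mex{0,0} = 1
G(4) = mex{1,1} = 0
G(5) = mex{0,0,0} = 1
G(6) = mex{1,1,1} = 0
G(7) = mex{0,0,0} = 1
G(8) = mex{1,1,1} = 0
G(9) = mex{0,0,0,0} = 1
G(10) = mex{1,1,1,1} = 0
G(11) = mex{0,0,0,0} = 1
G(12) = mex{1,1,1,1} = 0
G(13) = mex{0,0,0,0} = 1
G(14) = mex{1,1,1,1} = 0
G(15) = mex{0,0,0,0} = 1
G(16) = mex{1,1,1,1} = 0
G(17) = mex{0,0,0,0} = 1
G(18) = mex{1,1,1,1} = 0
G(19) = mex{0,0,0,0} = 1
G(20) = mex{1,1,1,1} = 0
G(21) = mex{0,0,0,0} = 1
G(22) = mex{1,1,1,1} = 0
G(23) = mex{0,0,0,0} = 1
G(24) = mex{1,1,1,1} = 0
G(25) = mex{0,0,0,0} = 1
G(26) = mex{1,1,1,1} = 0

0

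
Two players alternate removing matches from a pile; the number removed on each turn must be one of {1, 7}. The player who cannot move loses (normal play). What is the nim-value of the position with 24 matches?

0

n :  0  1  2  3  4  5  6  7  8  9 10 11 12 13 14 15 16 17 18 19 20 21 22 23 24
G :  0  1  0  1  0  1  0  1  0  1  0  1  0  1  0  1  0  1  0  1  0  1  0  1  0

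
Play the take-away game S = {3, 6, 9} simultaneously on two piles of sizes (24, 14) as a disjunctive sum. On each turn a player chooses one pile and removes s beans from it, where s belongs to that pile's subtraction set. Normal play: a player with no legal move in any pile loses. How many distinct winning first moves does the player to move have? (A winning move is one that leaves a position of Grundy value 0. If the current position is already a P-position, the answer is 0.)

All piles use S = {3, 6, 9}:
n :  0  1  2  3  4  5  6  7  8  9 10 11 12 13 14 15 16 17 18 19 20 21 22 23 24
G :  0  0  0  1  1  1  2  2  2  3  3  3  0  0  0  1  1  1  2  2  2  3  3  3  0
Pile A: G(24) = 0.
Pile B: G(14) = 0.
Combined Grundy value = 0 ⊕ 0 = 0.
A winning move leaves total XOR = 0, i.e. changes one component's Grundy value g to g ⊕ X where X is the current total.
Pile A: target g' = 0⊕0 = 0, but every legal move changes the Grundy value (mex property), so 0 moves.
Pile B: target g' = 0⊕0 = 0, but every legal move changes the Grundy value (mex property), so 0 moves.

0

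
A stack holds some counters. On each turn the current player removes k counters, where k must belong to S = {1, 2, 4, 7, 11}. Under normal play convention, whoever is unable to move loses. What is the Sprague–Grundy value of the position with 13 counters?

G(0) = 0
G(1) = mex{0} = 1
G(2) = mex{1,0} = 2
G(3) = mex{2,1} = 0
G(4) = mex{0,2,0} = 1
G(5) = mex{1,0,1} = 2
G(6) = mex{2,1,2} = 0
G(7) = mex{0,2,0,0} = 1
G(8) = mex{1,0,1,1} = 2
G(9) = mex{2,1,2,2} = 0
G(10) = mex{0,2,0,0} = 1
G(11) = mex{1,0,1,1,0} = 2
G(12) = mex{2,1,2,2,1} = 0
G(13) = mex{0,2,0,0,2} = 1

1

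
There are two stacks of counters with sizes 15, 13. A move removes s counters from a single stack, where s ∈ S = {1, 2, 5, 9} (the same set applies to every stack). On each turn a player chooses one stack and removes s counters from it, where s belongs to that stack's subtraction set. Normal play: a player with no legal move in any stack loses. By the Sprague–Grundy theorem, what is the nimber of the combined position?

All stacks use S = {1, 2, 5, 9}:
G(0) = 0
G(1) = mex{0} = 1
G(2) = mex{1,0} = 2
G(3) = mex{2,1} = 0
G(4) = mex{0,2} = 1
G(5) = mex{1,0,0} = 2
G(6) = mex{2,1,1} = 0
G(7) = mex{0,2,2} = 1
G(8) = mex{1,0,0} = 2
G(9) = mex{2,1,1,0} = 3
G(10) = mex{3,2,2,1} = 0
G(11) = mex{0,3,0,2} = 1
G(12) = mex{1,0,1,0} = 2
G(13) = mex{2,1,2,1} = 0
G(14) = mex{0,2,3,2} = 1
G(15) = mex{1,0,0,0} = 2
Stack A: G(15) = 2.
Stack B: G(13) = 0.
Combined Grundy value = 2 ⊕ 0 = 2.

2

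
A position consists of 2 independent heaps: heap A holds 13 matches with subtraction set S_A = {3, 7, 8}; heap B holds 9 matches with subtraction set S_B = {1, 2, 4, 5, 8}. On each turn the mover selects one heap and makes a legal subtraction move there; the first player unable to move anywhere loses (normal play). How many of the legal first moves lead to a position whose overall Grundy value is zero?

Heap A, S = {3, 7, 8}:
G(0) = 0
G(1) = mex{} = 0
G(2) = mex{} = 0
G(3) = mex{0} = 1
G(4) = mex{0} = 1
G(5) = mex{0} = 1
G(6) = mex{1} = 0
G(7) = mex{1,0} = 2
G(8) = mex{1,0,0} = 2
G(9) = mex{0,0,0} = 1
G(10) = mex{2,1,0} = 3
G(11) = mex{2,1,1} = 0
G(12) = mex{1,1,1} = 0
G(13) = mex{3,0,1} = 2
G_A(13) = 2.
Heap B, S = {1, 2, 4, 5, 8}:
n : 0 1 2 3 4 5 6 7 8 9
G : 0 1 2 0 1 2 0 1 2 0
G_B(9) = 0.
Combined Grundy value = 2 ⊕ 0 = 2.
A winning move leaves total XOR = 0, i.e. changes one component's Grundy value g to g ⊕ X where X is the current total.
Heap A: need g' = 2⊕2 = 0. Options: 13−3→G=3, 13−7→G=0, 13−8→G=1. Hits: 1.
Heap B: need g' = 0⊕2 = 2. Options: 9−1→G=2, 9−2→G=1, 9−4→G=2, 9−5→G=1, 9−8→G=1. Hits: 2.

3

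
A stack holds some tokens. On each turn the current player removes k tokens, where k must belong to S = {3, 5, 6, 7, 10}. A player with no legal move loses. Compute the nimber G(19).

2

n :  0  1  2  3  4  5  6  7  8  9 10 11 12 13 14 15 16 17 18 19
G :  0  0  0  1  1  1  2  2  2  3  3  3  4  0  0  0  1  1  1  2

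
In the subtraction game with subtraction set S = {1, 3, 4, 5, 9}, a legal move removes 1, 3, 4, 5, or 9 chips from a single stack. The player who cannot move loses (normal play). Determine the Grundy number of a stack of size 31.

G(0) = 0
G(1) = mex{0} = 1
G(2) = mex{1} = 0
G(3) = mex{0,0} = 1
G(4) = mex{1,1,0} = 2
G(5) = mex{2,0,1,0} = 3
G(6) = mex{3,1,0,1} = 2
G(7) = mex{2,2,1,0} = 3
G(8) = mex{3,3,2,1} = 0
G(9) = mex{0,2,3,2,0} = 1
G(10) = mex{1,3,2,3,1} = 0
G(11) = mex{0,0,3,2,0} = 1
G(12) = mex{1,1,0,3,1} = 2
G(13) = mex{2,0,1,0,2} = 3
G(14) = mex{3,1,0,1,3} = 2
G(15) = mex{2,2,1,0,2} = 3
G(16) = mex{3,3,2,1,3} = 0
G(17) = mex{0,2,3,2,0} = 1
G(18) = mex{1,3,2,3,1} = 0
G(19) = mex{0,0,3,2,0} = 1
G(20) = mex{1,1,0,3,1} = 2
G(21) = mex{2,0,1,0,2} = 3
G(22) = mex{3,1,0,1,3} = 2
G(23) = mex{2,2,1,0,2} = 3
G(24) = mex{3,3,2,1,3} = 0
G(25) = mex{0,2,3,2,0} = 1
G(26) = mex{1,3,2,3,1} = 0
G(27) = mex{0,0,3,2,0} = 1
G(28) = mex{1,1,0,3,1} = 2
G(29) = mex{2,0,1,0,2} = 3
G(30) = mex{3,1,0,1,3} = 2
G(31) = mex{2,2,1,0,2} = 3

3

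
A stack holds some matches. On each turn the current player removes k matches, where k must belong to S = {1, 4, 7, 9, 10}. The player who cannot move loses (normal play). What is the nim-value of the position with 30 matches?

n :  0  1  2  3  4  5  6  7  8  9 10 11 12 13 14 15 16 17 18 19 20 21 22 23 24 25 26 27 28 29 30
G :  0  1  0  1  2  0  1  2  0  1  2  3  2  0  1  2  0  1  2  0  1  0  1  2  0  1  2  0  1  2  3

3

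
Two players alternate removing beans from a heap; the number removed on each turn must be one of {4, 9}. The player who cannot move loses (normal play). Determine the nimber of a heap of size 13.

0

n :  0  1  2  3  4  5  6  7  8  9 10 11 12 13
G :  0  0  0  0  1  1  1  1  0  2  2  2  1  0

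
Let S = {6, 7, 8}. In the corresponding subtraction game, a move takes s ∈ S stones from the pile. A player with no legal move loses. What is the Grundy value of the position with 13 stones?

n :  0  1  2  3  4  5  6  7  8  9 10 11 12 13
G :  0  0  0  0  0  0  1  1  1  1  1  1  2  2

2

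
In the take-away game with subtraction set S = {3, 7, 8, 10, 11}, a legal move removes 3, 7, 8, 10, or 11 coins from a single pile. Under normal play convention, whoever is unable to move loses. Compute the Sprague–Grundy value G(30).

n :  0  1  2  3  4  5  6  7  8  9 10 11 12 13 14 15 16 17 18 19 20 21 22 23 24 25 26 27 28 29 30
G :  0  0  0  1  1  1  0  2  2  1  3  3  2  2  4  0  3  5  1  0  0  0  1  1  1  2  2  2  3  3  3

3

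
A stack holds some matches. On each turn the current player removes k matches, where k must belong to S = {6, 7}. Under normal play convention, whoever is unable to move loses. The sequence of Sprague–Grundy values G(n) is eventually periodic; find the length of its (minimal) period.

13

n :  0  1  2  3  4  5  6  7  8  9 10 11 12 13 14 15 16 17 18 19 20 21 22 23 24 25 26 27
G :  0  0  0  0  0  0  1  1  1  1  1  1  2  0  0  0  0  0  0  1  1  1  1  1  1  2  0  0
G(n+13) = G(n) holds for n = 0,…,6 (a full window of length max(S) = 7), so the sequence is purely periodic with period 13.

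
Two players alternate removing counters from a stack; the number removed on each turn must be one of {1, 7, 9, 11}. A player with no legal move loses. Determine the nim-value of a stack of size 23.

G(0) = 0
G(1) = mex{0} = 1
G(2) = mex{1} = 0
G(3) = mex{0} = 1
G(4) = mex{1} = 0
G(5) = mex{0} = 1
G(6) = mex{1} = 0
G(7) = mex{0,0} = 1
G(8) = mex{1,1} = 0
G(9) = mex{0,0,0} = 1
G(10) = mex{1,1,1} = 0
G(11) = mex{0,0,0,0} = 1
G(12) = mex{1,1,1,1} = 0
G(13) = mex{0,0,0,0} = 1
G(14) = mex{1,1,1,1} = 0
G(15) = mex{0,0,0,0} = 1
G(16) = mex{1,1,1,1} = 0
G(17) = mex{0,0,0,0} = 1
G(18) = mex{1,1,1,1} = 0
G(19) = mex{0,0,0,0} = 1
G(20) = mex{1,1,1,1} = 0
G(21) = mex{0,0,0,0} = 1
G(22) = mex{1,1,1,1} = 0
G(23) = mex{0,0,0,0} = 1

1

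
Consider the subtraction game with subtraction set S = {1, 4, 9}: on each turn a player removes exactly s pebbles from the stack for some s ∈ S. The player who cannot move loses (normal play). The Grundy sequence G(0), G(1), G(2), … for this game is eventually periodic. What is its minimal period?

5

G(0) = 0
G(1) = mex{0} = 1
G(2) = mex{1} = 0
G(3) = mex{0} = 1
G(4) = mex{1,0} = 2
G(5) = mex{2,1} = 0
G(6) = mex{0,0} = 1
G(7) = mex{1,1} = 0
G(8) = mex{0,2} = 1
G(9) = mex{1,0,0} = 2
G(10) = mex{2,1,1} = 0
G(11) = mex{0,0,0} = 1
G(12) = mex{1,1,1} = 0
G(13) = mex{0,2,2} = 1
G(14) = mex{1,0,0} = 2
G(15) = mex{2,1,1} = 0
G(n+5) = G(n) holds for n = 0,…,8 (a full window of length max(S) = 9), so the sequence is purely periodic with period 5.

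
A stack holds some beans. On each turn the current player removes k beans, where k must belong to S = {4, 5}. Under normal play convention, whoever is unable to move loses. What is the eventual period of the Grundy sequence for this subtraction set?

9

n :  0  1  2  3  4  5  6  7  8  9 10 11 12 13 14 15 16 17 18 19
G :  0  0  0  0  1  1  1  1  2  0  0  0  0  1  1  1  1  2  0  0
G(n+9) = G(n) holds for n = 0,…,4 (a full window of length max(S) = 5), so the sequence is purely periodic with period 9.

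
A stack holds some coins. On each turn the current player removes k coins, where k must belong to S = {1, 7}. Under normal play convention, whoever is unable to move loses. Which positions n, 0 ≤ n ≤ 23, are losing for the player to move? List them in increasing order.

0, 2, 4, 6, 8, 10, 12, 14, 16, 18, 20, 22

n :  0  1  2  3  4  5  6  7  8  9 10 11 12 13 14 15 16 17 18 19 20 21 22 23
G :  0  1  0  1  0  1  0  1  0  1  0  1  0  1  0  1  0  1  0  1  0  1  0  1
P-positions are exactly the n with G(n) = 0.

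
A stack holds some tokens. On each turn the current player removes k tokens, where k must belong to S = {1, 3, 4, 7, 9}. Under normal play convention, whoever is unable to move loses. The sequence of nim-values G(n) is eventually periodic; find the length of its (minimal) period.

8

G(0) = 0
G(1) = mex{0} = 1
G(2) = mex{1} = 0
G(3) = mex{0,0} = 1
G(4) = mex{1,1,0} = 2
G(5) = mex{2,0,1} = 3
G(6) = mex{3,1,0} = 2
G(7) = mex{2,2,1,0} = 3
G(8) = mex{3,3,2,1} = 0
G(9) = mex{0,2,3,0,0} = 1
G(10) = mex{1,3,2,1,1} = 0
G(11) = mex{0,0,3,2,0} = 1
G(12) = mex{1,1,0,3,1} = 2
G(13) = mex{2,0,1,2,2} = 3
G(14) = mex{3,1,0,3,3} = 2
G(15) = mex{2,2,1,0,2} = 3
G(16) = mex{3,3,2,1,3} = 0
G(17) = mex{0,2,3,0,0} = 1
G(18) = mex{1,3,2,1,1} = 0
G(n+8) = G(n) holds for n = 0,…,8 (a full window of length max(S) = 9), so the sequence is purely periodic with period 8.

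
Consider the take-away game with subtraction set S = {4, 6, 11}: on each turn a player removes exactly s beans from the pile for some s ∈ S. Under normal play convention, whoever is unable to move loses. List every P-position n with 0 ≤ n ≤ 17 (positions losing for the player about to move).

n :  0  1  2  3  4  5  6  7  8  9 10 11 12 13 14 15 16 17
G :  0  0  0  0  1  1  1  1  2  2  0  2  3  3  1  0  2  0
P-positions are exactly the n with G(n) = 0.

0, 1, 2, 3, 10, 15, 17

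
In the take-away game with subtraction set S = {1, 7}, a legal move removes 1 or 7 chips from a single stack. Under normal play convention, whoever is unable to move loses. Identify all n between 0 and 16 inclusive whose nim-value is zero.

n :  0  1  2  3  4  5  6  7  8  9 10 11 12 13 14 15 16
G :  0  1  0  1  0  1  0  1  0  1  0  1  0  1  0  1  0
P-positions are exactly the n with G(n) = 0.

0, 2, 4, 6, 8, 10, 12, 14, 16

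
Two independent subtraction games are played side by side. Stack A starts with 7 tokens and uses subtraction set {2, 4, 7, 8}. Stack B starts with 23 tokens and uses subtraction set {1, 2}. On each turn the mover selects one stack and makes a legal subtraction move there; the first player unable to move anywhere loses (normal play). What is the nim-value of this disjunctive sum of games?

1

Stack A, S = {2, 4, 7, 8}:
n : 0 1 2 3 4 5 6 7
G : 0 0 1 1 2 2 0 3
G_A(7) = 3.
Stack B, S = {1, 2}:
n :  0  1  2  3  4  5  6  7  8  9 10 11 12 13 14 15 16 17 18 19 20 21 22 23
G :  0  1  2  0  1  2  0  1  2  0  1  2  0  1  2  0  1  2  0  1  2  0  1  2
G_B(23) = 2.
Combined Grundy value = 3 ⊕ 2 = 1.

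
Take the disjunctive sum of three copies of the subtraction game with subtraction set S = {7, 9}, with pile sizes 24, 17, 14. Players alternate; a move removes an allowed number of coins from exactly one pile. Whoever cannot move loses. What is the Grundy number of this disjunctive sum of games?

All piles use S = {7, 9}:
G(0) = 0
G(1) = mex{} = 0
G(2) = mex{} = 0
G(3) = mex{} = 0
G(4) = mex{} = 0
G(5) = mex{} = 0
G(6) = mex{} = 0
G(7) = mex{0} = 1
G(8) = mex{0} = 1
G(9) = mex{0,0} = 1
G(10) = mex{0,0} = 1
G(11) = mex{0,0} = 1
G(12) = mex{0,0} = 1
G(13) = mex{0,0} = 1
G(14) = mex{1,0} = 2
G(15) = mex{1,0} = 2
G(16) = mex{1,1} = 0
G(17) = mex{1,1} = 0
G(18) = mex{1,1} = 0
G(19) = mex{1,1} = 0
G(20) = mex{1,1} = 0
G(21) = mex{2,1} = 0
G(22) = mex{2,1} = 0
G(23) = mex{0,2} = 1
G(24) = mex{0,2} = 1
Pile A: G(24) = 1.
Pile B: G(17) = 0.
Pile C: G(14) = 2.
Combined Grundy value = 1 ⊕ 0 ⊕ 2 = 3.

3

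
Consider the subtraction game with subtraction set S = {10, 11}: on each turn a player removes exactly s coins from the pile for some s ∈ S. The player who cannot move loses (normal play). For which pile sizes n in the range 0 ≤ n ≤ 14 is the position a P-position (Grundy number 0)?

n :  0  1  2  3  4  5  6  7  8  9 10 11 12 13 14
G :  0  0  0  0  0  0  0  0  0  0  1  1  1  1  1
P-positions are exactly the n with G(n) = 0.

0, 1, 2, 3, 4, 5, 6, 7, 8, 9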